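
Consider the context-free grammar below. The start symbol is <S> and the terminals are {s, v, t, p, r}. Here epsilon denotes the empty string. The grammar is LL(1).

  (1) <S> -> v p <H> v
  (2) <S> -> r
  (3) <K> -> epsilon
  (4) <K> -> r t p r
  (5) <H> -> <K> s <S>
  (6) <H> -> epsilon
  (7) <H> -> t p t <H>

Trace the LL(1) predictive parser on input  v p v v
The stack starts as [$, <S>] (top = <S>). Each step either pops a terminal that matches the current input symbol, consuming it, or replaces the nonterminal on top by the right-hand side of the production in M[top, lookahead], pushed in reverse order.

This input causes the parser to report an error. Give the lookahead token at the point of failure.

step 1: stack=$ <S>  input=v p v v $  — expand <S> -> v p <H> v
step 2: stack=$ v <H> p v  input=v p v v $  — match v
step 3: stack=$ v <H> p  input=p v v $  — match p
step 4: stack=$ v <H>  input=v v $  — expand <H> -> epsilon
step 5: stack=$ v  input=v v $  — match v
step 6: stack=$  input=v $  — error: stack empty but input remains

v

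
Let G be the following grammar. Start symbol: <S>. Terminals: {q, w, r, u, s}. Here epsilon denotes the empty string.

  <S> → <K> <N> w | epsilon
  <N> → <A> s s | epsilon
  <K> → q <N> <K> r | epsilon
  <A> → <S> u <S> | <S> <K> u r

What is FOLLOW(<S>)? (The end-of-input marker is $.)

{$, q, s, u}

FIRST(<K>) = {epsilon, q}
FIRST(<S>) = {epsilon, q, u, w}  (via <K> <N> w)
FIRST(<A>) = {q, u, w}  (via <S> u <S>, <S> <K> u r)
FIRST(<N>) = {epsilon, q, u, w}  (via <A> s s)
FOLLOW(<S>) includes $ since <S> is the start symbol.
FOLLOW(<N>): in <S>→<K> <N> w, <N> is followed by w with FIRST {w}; in <K>→q <N> <K> r, <N> is followed by <K> r with FIRST {q, r}. Thus FOLLOW(<N>) = {q, r, w}.
FOLLOW(<K>): in <S>→<K> <N> w, <K> is followed by <N> w with FIRST {q, u, w}; in <K>→q <N> <K> r, <K> is followed by r with FIRST {r}; in <A>→<S> <K> u r, <K> is followed by u r with FIRST {u}. Thus FOLLOW(<K>) = {q, r, u, w}.
FOLLOW(<A>): in <N>→<A> s s, <A> is followed by s s with FIRST {s}. Thus FOLLOW(<A>) = {s}.
FOLLOW(<S>): in <A>→<S> u <S> (occurrence 1), <S> is followed by u <S> with FIRST {u}; in <A>→<S> u <S> (occurrence 2), the suffix after <S> is empty, so FOLLOW(<S>) ⊇ FOLLOW(<A>) = {s}; in <A>→<S> <K> u r, <S> is followed by <K> u r with FIRST {q, u}. Thus FOLLOW(<S>) = {$, q, s, u}.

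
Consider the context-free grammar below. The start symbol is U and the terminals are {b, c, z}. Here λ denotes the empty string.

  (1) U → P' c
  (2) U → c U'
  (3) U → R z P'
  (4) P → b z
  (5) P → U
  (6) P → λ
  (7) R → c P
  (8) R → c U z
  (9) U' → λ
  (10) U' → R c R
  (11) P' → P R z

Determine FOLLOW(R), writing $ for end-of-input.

{$, c, z}

FIRST(R) = {c}
FIRST(U') = {λ, c}  (via R c R)
FIRST(U) = {b, c}  (via P' c, R z P')
FIRST(P) = {λ, b, c}  (via U)
FIRST(P') = {b, c}  (via P R z)
FOLLOW(U) includes $ since U is the start symbol.
FOLLOW(U): in P→U, the suffix after U is empty, so FOLLOW(U) ⊇ FOLLOW(P) = {$, c, z}; in R→c U z, U is followed by z with FIRST {z}. Thus FOLLOW(U) = {$, c, z}.
FOLLOW(U'): in U→c U', the suffix after U' is empty, so FOLLOW(U') ⊇ FOLLOW(U) = {$, c, z}. Thus FOLLOW(U') = {$, c, z}.
FOLLOW(R): in U→R z P', R is followed by z P' with FIRST {z}; in U'→R c R (occurrence 1), R is followed by c R with FIRST {c}; in U'→R c R (occurrence 2), the suffix after R is empty, so FOLLOW(R) ⊇ FOLLOW(U') = {$, c, z}; in P'→P R z, R is followed by z with FIRST {z}. Thus FOLLOW(R) = {$, c, z}.
FOLLOW(P): in R→c P, the suffix after P is empty, so FOLLOW(P) ⊇ FOLLOW(R) = {$, c, z}; in P'→P R z, P is followed by R z with FIRST {c}. Thus FOLLOW(P) = {$, c, z}.
FOLLOW(P'): in U→P' c, P' is followed by c with FIRST {c}; in U→R z P', the suffix after P' is empty, so FOLLOW(P') ⊇ FOLLOW(U) = {$, c, z}. Thus FOLLOW(P') = {$, c, z}.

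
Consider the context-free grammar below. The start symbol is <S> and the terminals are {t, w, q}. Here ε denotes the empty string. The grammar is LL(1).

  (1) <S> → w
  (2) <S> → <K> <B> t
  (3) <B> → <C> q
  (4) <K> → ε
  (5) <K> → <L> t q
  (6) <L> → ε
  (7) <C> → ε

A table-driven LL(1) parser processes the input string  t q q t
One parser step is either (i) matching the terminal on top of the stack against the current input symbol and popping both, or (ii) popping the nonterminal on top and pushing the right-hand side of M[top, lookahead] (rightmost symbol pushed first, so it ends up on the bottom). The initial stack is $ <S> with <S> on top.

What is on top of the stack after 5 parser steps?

<B>

step 1: stack=$ <S>  input=t q q t $  — expand <S> → <K> <B> t
step 2: stack=$ t <B> <K>  input=t q q t $  — expand <K> → <L> t q
step 3: stack=$ t <B> q t <L>  input=t q q t $  — expand <L> → ε
step 4: stack=$ t <B> q t  input=t q q t $  — match t
step 5: stack=$ t <B> q  input=q q t $  — match q
Stack after step 5: $ t <B> (top = <B>).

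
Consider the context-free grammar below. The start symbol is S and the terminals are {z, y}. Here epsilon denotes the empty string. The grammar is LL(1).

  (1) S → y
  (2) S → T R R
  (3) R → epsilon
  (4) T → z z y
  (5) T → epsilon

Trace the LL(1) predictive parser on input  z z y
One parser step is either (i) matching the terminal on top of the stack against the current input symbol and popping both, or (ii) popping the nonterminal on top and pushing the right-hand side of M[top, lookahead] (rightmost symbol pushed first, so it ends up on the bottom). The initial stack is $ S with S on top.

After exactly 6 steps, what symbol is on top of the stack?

R

     Stack        Input    Action
  1  $ S          z z y $  expand S → T R R
  2  $ R R T      z z y $  expand T → z z y
  3  $ R R y z z  z z y $  match z
  4  $ R R y z    z y $    match z
  5  $ R R y      y $      match y
  6  $ R R        $        expand R → epsilon
Stack after step 6: $ R (top = R).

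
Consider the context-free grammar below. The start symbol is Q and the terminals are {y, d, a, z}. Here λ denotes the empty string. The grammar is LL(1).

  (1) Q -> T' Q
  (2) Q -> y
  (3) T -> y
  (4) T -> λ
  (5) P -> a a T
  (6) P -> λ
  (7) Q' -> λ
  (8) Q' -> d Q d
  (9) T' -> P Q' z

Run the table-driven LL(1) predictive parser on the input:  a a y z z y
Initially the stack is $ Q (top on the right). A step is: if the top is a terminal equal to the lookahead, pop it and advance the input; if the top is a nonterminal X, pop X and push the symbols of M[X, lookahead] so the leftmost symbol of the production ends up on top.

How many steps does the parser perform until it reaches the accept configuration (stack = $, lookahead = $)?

16

step 1: stack=$ Q  input=a a y z z y $  — expand Q -> T' Q
step 2: stack=$ Q T'  input=a a y z z y $  — expand T' -> P Q' z
step 3: stack=$ Q z Q' P  input=a a y z z y $  — expand P -> a a T
step 4: stack=$ Q z Q' T a a  input=a a y z z y $  — match a
step 5: stack=$ Q z Q' T a  input=a y z z y $  — match a
step 6: stack=$ Q z Q' T  input=y z z y $  — expand T -> y
step 7: stack=$ Q z Q' y  input=y z z y $  — match y
step 8: stack=$ Q z Q'  input=z z y $  — expand Q' -> λ
step 9: stack=$ Q z  input=z z y $  — match z
step 10: stack=$ Q  input=z y $  — expand Q -> T' Q
step 11: stack=$ Q T'  input=z y $  — expand T' -> P Q' z
step 12: stack=$ Q z Q' P  input=z y $  — expand P -> λ
step 13: stack=$ Q z Q'  input=z y $  — expand Q' -> λ
step 14: stack=$ Q z  input=z y $  — match z
step 15: stack=$ Q  input=y $  — expand Q -> y
step 16: stack=$ y  input=y $  — match y
Accept reached after 16 steps.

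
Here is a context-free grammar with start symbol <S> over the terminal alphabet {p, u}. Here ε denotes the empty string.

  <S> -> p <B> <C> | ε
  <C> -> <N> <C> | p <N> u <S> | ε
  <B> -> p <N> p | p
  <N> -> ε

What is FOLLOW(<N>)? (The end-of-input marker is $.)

{$, p, u}

FIRST(<S>): from <S>->p <B> <C> we get {p}; from <S>->ε we get {ε}. So FIRST(<S>) = {ε, p}.
FIRST(<B>): from <B>->p <N> p we get {p}; from <B>->p we get {p}. So FIRST(<B>) = {p}.
FIRST(<N>): from <N>->ε we get {ε}. So FIRST(<N>) = {ε}.
FIRST(<C>): from <C>-><N> <C> we get {ε, p}; from <C>->p <N> u <S> we get {p}; from <C>->ε we get {ε}. So FIRST(<C>) = {ε, p}.
FOLLOW(<S>) includes $ since <S> is the start symbol.
FOLLOW(<S>): in <C>->p <N> u <S>, the suffix after <S> is empty, so FOLLOW(<S>) ⊇ FOLLOW(<C>) = {$}. Thus FOLLOW(<S>) = {$}.
FOLLOW(<C>): in <S>->p <B> <C>, the suffix after <C> is empty, so FOLLOW(<C>) ⊇ FOLLOW(<S>) = {$}; in <C>-><N> <C>, the suffix after <C> is empty (adds nothing new). Thus FOLLOW(<C>) = {$}.
FOLLOW(<B>): in <S>->p <B> <C>, <B> is followed by <C> with FIRST {ε, p}; in <S>->p <B> <C>, the suffix after <B> is nullable, so FOLLOW(<B>) ⊇ FOLLOW(<S>) = {$}. Thus FOLLOW(<B>) = {$, p}.
FOLLOW(<N>): in <C>-><N> <C>, <N> is followed by <C> with FIRST {ε, p}; in <C>-><N> <C>, the suffix after <N> is nullable, so FOLLOW(<N>) ⊇ FOLLOW(<C>) = {$}; in <C>->p <N> u <S>, <N> is followed by u <S> with FIRST {u}; in <B>->p <N> p, <N> is followed by p with FIRST {p}. Thus FOLLOW(<N>) = {$, p, u}.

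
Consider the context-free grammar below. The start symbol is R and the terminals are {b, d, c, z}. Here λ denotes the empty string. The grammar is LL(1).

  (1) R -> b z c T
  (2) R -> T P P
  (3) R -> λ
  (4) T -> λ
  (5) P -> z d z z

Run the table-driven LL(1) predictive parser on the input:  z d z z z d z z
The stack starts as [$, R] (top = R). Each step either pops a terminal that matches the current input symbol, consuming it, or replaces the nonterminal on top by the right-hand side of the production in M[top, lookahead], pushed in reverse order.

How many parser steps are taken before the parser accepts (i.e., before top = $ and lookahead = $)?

12

      Stack        Input              Action
   1  $ R          z d z z z d z z $  expand R -> T P P
   2  $ P P T      z d z z z d z z $  expand T -> λ
   3  $ P P        z d z z z d z z $  expand P -> z d z z
   4  $ P z z d z  z d z z z d z z $  match z
   5  $ P z z d    d z z z d z z $    match d
   6  $ P z z      z z z d z z $      match z
   7  $ P z        z z d z z $        match z
   8  $ P          z d z z $          expand P -> z d z z
   9  $ z z d z    z d z z $          match z
  10  $ z z d      d z z $            match d
  11  $ z z        z z $              match z
  12  $ z          z $                match z
Accept reached after 12 steps.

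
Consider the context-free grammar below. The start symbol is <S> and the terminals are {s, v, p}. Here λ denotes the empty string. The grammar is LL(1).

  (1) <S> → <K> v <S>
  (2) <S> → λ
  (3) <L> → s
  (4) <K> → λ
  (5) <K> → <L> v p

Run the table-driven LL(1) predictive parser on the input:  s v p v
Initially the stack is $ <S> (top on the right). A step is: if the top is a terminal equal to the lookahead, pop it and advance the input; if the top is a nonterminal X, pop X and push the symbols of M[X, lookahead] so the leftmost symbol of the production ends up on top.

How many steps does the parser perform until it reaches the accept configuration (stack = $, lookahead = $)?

8

step 1: stack=$ <S>  input=s v p v $  — expand <S> → <K> v <S>
step 2: stack=$ <S> v <K>  input=s v p v $  — expand <K> → <L> v p
step 3: stack=$ <S> v p v <L>  input=s v p v $  — expand <L> → s
step 4: stack=$ <S> v p v s  input=s v p v $  — match s
step 5: stack=$ <S> v p v  input=v p v $  — match v
step 6: stack=$ <S> v p  input=p v $  — match p
step 7: stack=$ <S> v  input=v $  — match v
step 8: stack=$ <S>  input=$  — expand <S> → λ
Accept reached after 8 steps.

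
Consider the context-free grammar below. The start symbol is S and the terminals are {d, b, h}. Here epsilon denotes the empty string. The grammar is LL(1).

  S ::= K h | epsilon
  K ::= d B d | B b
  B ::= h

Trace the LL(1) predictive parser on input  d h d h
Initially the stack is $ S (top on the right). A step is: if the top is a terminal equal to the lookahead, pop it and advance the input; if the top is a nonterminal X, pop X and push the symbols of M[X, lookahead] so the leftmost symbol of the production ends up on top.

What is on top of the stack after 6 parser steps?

h

     Stack      Input      Action
  1  $ S        d h d h $  expand S ::= K h
  2  $ h K      d h d h $  expand K ::= d B d
  3  $ h d B d  d h d h $  match d
  4  $ h d B    h d h $    expand B ::= h
  5  $ h d h    h d h $    match h
  6  $ h d      d h $      match d
Stack after step 6: $ h (top = h).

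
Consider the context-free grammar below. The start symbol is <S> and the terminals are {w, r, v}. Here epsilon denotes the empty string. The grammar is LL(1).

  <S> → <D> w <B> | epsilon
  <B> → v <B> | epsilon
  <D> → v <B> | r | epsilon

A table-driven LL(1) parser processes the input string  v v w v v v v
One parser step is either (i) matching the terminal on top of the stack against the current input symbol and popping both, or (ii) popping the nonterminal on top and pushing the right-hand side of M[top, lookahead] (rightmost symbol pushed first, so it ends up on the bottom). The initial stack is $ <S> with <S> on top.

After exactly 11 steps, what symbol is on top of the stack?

<B>

step 1: stack=$ <S>  input=v v w v v v v $  — expand <S> → <D> w <B>
step 2: stack=$ <B> w <D>  input=v v w v v v v $  — expand <D> → v <B>
step 3: stack=$ <B> w <B> v  input=v v w v v v v $  — match v
step 4: stack=$ <B> w <B>  input=v w v v v v $  — expand <B> → v <B>
step 5: stack=$ <B> w <B> v  input=v w v v v v $  — match v
step 6: stack=$ <B> w <B>  input=w v v v v $  — expand <B> → epsilon
step 7: stack=$ <B> w  input=w v v v v $  — match w
step 8: stack=$ <B>  input=v v v v $  — expand <B> → v <B>
step 9: stack=$ <B> v  input=v v v v $  — match v
step 10: stack=$ <B>  input=v v v $  — expand <B> → v <B>
step 11: stack=$ <B> v  input=v v v $  — match v
Stack after step 11: $ <B> (top = <B>).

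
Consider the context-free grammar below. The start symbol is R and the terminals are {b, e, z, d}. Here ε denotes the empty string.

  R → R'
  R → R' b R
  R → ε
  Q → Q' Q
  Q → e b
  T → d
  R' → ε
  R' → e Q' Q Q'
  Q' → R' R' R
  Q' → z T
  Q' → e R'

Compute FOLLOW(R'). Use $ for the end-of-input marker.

FIRST(T): from T→d we get {d}. So FIRST(T) = {d}.
FIRST(R'): from R'→ε we get {ε}; from R'→e Q' Q Q' we get {e}. So FIRST(R') = {ε, e}.
FIRST(R): from R→R' we get {ε, e}; from R→R' b R we get {b, e}; from R→ε we get {ε}. So FIRST(R) = {ε, b, e}.
FIRST(Q'): from Q'→R' R' R we get {ε, b, e}; from Q'→z T we get {z}; from Q'→e R' we get {e}. So FIRST(Q') = {ε, b, e, z}.
FIRST(Q): from Q→Q' Q we get {b, e, z}; from Q→e b we get {e}. So FIRST(Q) = {b, e, z}.
FOLLOW(R) includes $ since R is the start symbol.
FOLLOW(R): in R→R' b R, the suffix after R is empty (adds nothing new); in Q'→R' R' R, the suffix after R is empty, so FOLLOW(R) ⊇ FOLLOW(Q') = {$, b, e, z}. Thus FOLLOW(R) = {$, b, e, z}.
FOLLOW(Q): in Q→Q' Q, the suffix after Q is empty (adds nothing new); in R'→e Q' Q Q', Q is followed by Q' with FIRST {ε, b, e, z}; in R'→e Q' Q Q', the suffix after Q is nullable, so FOLLOW(Q) ⊇ FOLLOW(R') = {$, b, e, z}. Thus FOLLOW(Q) = {$, b, e, z}.
FOLLOW(T): in Q'→z T, the suffix after T is empty, so FOLLOW(T) ⊇ FOLLOW(Q') = {$, b, e, z}. Thus FOLLOW(T) = {$, b, e, z}.
FOLLOW(R'): in R→R', the suffix after R' is empty, so FOLLOW(R') ⊇ FOLLOW(R) = {$, b, e, z}; in R→R' b R, R' is followed by b R with FIRST {b}; in Q'→R' R' R (occurrence 1), R' is followed by R' R with FIRST {ε, b, e}; in Q'→R' R' R (occurrence 1), the suffix after R' is nullable, so FOLLOW(R') ⊇ FOLLOW(Q') = {$, b, e, z}; in Q'→R' R' R (occurrence 2), R' is followed by R with FIRST {ε, b, e}; in Q'→R' R' R (occurrence 2), the suffix after R' is nullable, so FOLLOW(R') ⊇ FOLLOW(Q') = {$, b, e, z}; in Q'→e R', the suffix after R' is empty, so FOLLOW(R') ⊇ FOLLOW(Q') = {$, b, e, z}. Thus FOLLOW(R') = {$, b, e, z}.
FOLLOW(Q'): in Q→Q' Q, Q' is followed by Q with FIRST {b, e, z}; in R'→e Q' Q Q' (occurrence 1), Q' is followed by Q Q' with FIRST {b, e, z}; in R'→e Q' Q Q' (occurrence 2), the suffix after Q' is empty, so FOLLOW(Q') ⊇ FOLLOW(R') = {$, b, e, z}. Thus FOLLOW(Q') = {$, b, e, z}.

{$, b, e, z}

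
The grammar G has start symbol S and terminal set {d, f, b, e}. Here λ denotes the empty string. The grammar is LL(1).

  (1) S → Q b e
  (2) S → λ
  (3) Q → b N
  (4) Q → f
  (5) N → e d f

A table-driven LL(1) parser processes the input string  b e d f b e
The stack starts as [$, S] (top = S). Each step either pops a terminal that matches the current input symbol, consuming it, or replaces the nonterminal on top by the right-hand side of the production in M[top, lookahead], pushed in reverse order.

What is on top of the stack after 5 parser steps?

d

     Stack        Input          Action
  1  $ S          b e d f b e $  expand S → Q b e
  2  $ e b Q      b e d f b e $  expand Q → b N
  3  $ e b N b    b e d f b e $  match b
  4  $ e b N      e d f b e $    expand N → e d f
  5  $ e b f d e  e d f b e $    match e
Stack after step 5: $ e b f d (top = d).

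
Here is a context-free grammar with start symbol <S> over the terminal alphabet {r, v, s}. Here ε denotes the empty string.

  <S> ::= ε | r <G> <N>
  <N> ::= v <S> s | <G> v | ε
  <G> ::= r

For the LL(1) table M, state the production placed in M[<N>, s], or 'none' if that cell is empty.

<N> ::= ε

FIRST(<S>): from <S>::=ε we get {ε}; from <S>::=r <G> <N> we get {r}. So FIRST(<S>) = {ε, r}.
FIRST(<G>): from <G>::=r we get {r}. So FIRST(<G>) = {r}.
FIRST(<N>): from <N>::=v <S> s we get {v}; from <N>::=<G> v we get {r}; from <N>::=ε we get {ε}. So FIRST(<N>) = {ε, r, v}.
FOLLOW(<S>) includes $ since <S> is the start symbol.
FOLLOW(<S>): in <N>::=v <S> s, <S> is followed by s with FIRST {s}. Thus FOLLOW(<S>) = {$, s}.
FOLLOW(<N>): in <S>::=r <G> <N>, the suffix after <N> is empty, so FOLLOW(<N>) ⊇ FOLLOW(<S>) = {$, s}. Thus FOLLOW(<N>) = {$, s}.
For <N> ::= v <S> s: FIRST(v <S> s) = {v}, so it goes in M[<N>, t] for t ∈ {v}.
For <N> ::= <G> v: FIRST(<G> v) = {r}, so it goes in M[<N>, t] for t ∈ {r}.
For <N> ::= ε: FIRST(ε) = {ε}, so it goes in M[<N>, t] for t ∈ {}; since ε ∈ FIRST, also for every t ∈ FOLLOW(<N>) = {$, s}.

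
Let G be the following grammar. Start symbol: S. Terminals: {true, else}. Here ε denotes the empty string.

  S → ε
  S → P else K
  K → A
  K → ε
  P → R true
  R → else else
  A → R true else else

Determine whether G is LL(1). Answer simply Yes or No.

FIRST(S) = {ε, else}
FIRST(K) = {ε, else}
FIRST(P) = {else}
FIRST(R) = {else}
FIRST(A) = {else}
FOLLOW(S) = {$}
FOLLOW(K) = {$}
FOLLOW(P) = {else}
FOLLOW(R) = {true}
FOLLOW(A) = {$}
Each cell of M receives at most one production.

Yes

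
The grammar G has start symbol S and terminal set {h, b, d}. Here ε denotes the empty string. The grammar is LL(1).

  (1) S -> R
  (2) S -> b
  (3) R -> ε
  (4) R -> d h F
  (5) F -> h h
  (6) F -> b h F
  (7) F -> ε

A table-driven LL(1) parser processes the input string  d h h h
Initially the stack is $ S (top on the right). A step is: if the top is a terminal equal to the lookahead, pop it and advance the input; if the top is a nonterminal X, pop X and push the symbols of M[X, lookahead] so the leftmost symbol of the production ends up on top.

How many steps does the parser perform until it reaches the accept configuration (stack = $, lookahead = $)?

7

step 1: stack=$ S  input=d h h h $  — expand S -> R
step 2: stack=$ R  input=d h h h $  — expand R -> d h F
step 3: stack=$ F h d  input=d h h h $  — match d
step 4: stack=$ F h  input=h h h $  — match h
step 5: stack=$ F  input=h h $  — expand F -> h h
step 6: stack=$ h h  input=h h $  — match h
step 7: stack=$ h  input=h $  — match h
Accept reached after 7 steps.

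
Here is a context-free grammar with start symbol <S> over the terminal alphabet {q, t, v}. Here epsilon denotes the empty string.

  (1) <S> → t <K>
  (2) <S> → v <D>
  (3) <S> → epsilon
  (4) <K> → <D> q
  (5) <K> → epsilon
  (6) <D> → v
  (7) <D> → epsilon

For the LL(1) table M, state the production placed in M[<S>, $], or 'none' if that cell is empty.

<S> → epsilon

FIRST(<S>): from <S>→t <K> we get {t}; from <S>→v <D> we get {v}; from <S>→epsilon we get {epsilon}. So FIRST(<S>) = {epsilon, t, v}.
FIRST(<D>): from <D>→v we get {v}; from <D>→epsilon we get {epsilon}. So FIRST(<D>) = {epsilon, v}.
FIRST(<K>): from <K>→<D> q we get {q, v}; from <K>→epsilon we get {epsilon}. So FIRST(<K>) = {epsilon, q, v}.
FOLLOW(<S>) includes $ since <S> is the start symbol.
FOLLOW(<S>): <S> appears on no right-hand side. Thus FOLLOW(<S>) = {$}.
For <S> → t <K>: FIRST(t <K>) = {t}, so it goes in M[<S>, t] for t ∈ {t}.
For <S> → v <D>: FIRST(v <D>) = {v}, so it goes in M[<S>, t] for t ∈ {v}.
For <S> → epsilon: FIRST(epsilon) = {epsilon}, so it goes in M[<S>, t] for t ∈ {}; since epsilon ∈ FIRST, also for every t ∈ FOLLOW(<S>) = {$}.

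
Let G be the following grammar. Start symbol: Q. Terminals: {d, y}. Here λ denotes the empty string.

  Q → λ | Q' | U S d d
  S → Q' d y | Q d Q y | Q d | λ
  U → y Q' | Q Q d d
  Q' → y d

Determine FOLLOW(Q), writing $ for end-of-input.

FIRST(Q') = {y}
FIRST(Q) = {λ, d, y}  (via Q', U S d d)
FIRST(S) = {λ, d, y}  (via Q' d y, Q d Q y, Q d)
FIRST(U) = {d, y}  (via Q Q d d)
FOLLOW(Q) includes $ since Q is the start symbol.
FOLLOW(Q): in S→Q d Q y (occurrence 1), Q is followed by d Q y with FIRST {d}; in S→Q d Q y (occurrence 2), Q is followed by y with FIRST {y}; in S→Q d, Q is followed by d with FIRST {d}; in U→Q Q d d (occurrence 1), Q is followed by Q d d with FIRST {d, y}; in U→Q Q d d (occurrence 2), Q is followed by d d with FIRST {d}. Thus FOLLOW(Q) = {$, d, y}.
FOLLOW(S): in Q→U S d d, S is followed by d d with FIRST {d}. Thus FOLLOW(S) = {d}.
FOLLOW(U): in Q→U S d d, U is followed by S d d with FIRST {d, y}. Thus FOLLOW(U) = {d, y}.
FOLLOW(Q'): in Q→Q', the suffix after Q' is empty, so FOLLOW(Q') ⊇ FOLLOW(Q) = {$, d, y}; in S→Q' d y, Q' is followed by d y with FIRST {d}; in U→y Q', the suffix after Q' is empty, so FOLLOW(Q') ⊇ FOLLOW(U) = {d, y}. Thus FOLLOW(Q') = {$, d, y}.

{$, d, y}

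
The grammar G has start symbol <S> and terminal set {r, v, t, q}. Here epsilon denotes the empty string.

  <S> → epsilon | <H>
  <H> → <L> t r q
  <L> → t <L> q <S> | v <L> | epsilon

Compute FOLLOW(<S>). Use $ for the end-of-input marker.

FIRST(<L>): from <L>→t <L> q <S> we get {t}; from <L>→v <L> we get {v}; from <L>→epsilon we get {epsilon}. So FIRST(<L>) = {epsilon, t, v}.
FIRST(<H>): from <H>→<L> t r q we get {t, v}. So FIRST(<H>) = {t, v}.
FIRST(<S>): from <S>→epsilon we get {epsilon}; from <S>→<H> we get {t, v}. So FIRST(<S>) = {epsilon, t, v}.
FOLLOW(<S>) includes $ since <S> is the start symbol.
FOLLOW(<L>): in <H>→<L> t r q, <L> is followed by t r q with FIRST {t}; in <L>→t <L> q <S>, <L> is followed by q <S> with FIRST {q}; in <L>→v <L>, the suffix after <L> is empty (adds nothing new). Thus FOLLOW(<L>) = {q, t}.
FOLLOW(<S>): in <L>→t <L> q <S>, the suffix after <S> is empty, so FOLLOW(<S>) ⊇ FOLLOW(<L>) = {q, t}. Thus FOLLOW(<S>) = {$, q, t}.
FOLLOW(<H>): in <S>→<H>, the suffix after <H> is empty, so FOLLOW(<H>) ⊇ FOLLOW(<S>) = {$, q, t}. Thus FOLLOW(<H>) = {$, q, t}.

{$, q, t}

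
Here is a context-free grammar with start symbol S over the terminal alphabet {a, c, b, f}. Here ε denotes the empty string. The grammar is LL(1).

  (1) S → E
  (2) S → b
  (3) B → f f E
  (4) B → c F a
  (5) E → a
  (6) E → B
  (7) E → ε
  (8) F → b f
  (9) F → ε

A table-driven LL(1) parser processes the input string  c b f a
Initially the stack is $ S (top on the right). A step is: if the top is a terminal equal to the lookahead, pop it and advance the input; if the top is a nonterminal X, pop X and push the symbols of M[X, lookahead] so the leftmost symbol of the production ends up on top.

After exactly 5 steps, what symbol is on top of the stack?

b

step 1: stack=$ S  input=c b f a $  — expand S → E
step 2: stack=$ E  input=c b f a $  — expand E → B
step 3: stack=$ B  input=c b f a $  — expand B → c F a
step 4: stack=$ a F c  input=c b f a $  — match c
step 5: stack=$ a F  input=b f a $  — expand F → b f
Stack after step 5: $ a f b (top = b).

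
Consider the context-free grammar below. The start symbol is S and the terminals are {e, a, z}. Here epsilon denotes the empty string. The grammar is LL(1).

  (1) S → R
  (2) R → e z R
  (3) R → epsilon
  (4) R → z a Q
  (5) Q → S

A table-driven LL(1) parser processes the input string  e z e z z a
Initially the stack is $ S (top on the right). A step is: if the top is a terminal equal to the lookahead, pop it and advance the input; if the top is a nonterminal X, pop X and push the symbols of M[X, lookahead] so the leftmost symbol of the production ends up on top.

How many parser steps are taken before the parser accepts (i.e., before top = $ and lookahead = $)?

13

      Stack    Input          Action
   1  $ S      e z e z z a $  expand S → R
   2  $ R      e z e z z a $  expand R → e z R
   3  $ R z e  e z e z z a $  match e
   4  $ R z    z e z z a $    match z
   5  $ R      e z z a $      expand R → e z R
   6  $ R z e  e z z a $      match e
   7  $ R z    z z a $        match z
   8  $ R      z a $          expand R → z a Q
   9  $ Q a z  z a $          match z
  10  $ Q a    a $            match a
  11  $ Q      $              expand Q → S
  12  $ S      $              expand S → R
  13  $ R      $              expand R → epsilon
Accept reached after 13 steps.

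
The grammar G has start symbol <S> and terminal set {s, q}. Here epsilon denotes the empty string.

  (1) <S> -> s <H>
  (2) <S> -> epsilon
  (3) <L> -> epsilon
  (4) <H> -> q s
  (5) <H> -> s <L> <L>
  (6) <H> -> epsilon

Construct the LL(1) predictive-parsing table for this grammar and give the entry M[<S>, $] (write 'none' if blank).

<S> -> epsilon

FIRST(<S>) = {epsilon, s}
FIRST(<L>) = {epsilon}
FIRST(<H>) = {epsilon, q, s}
FOLLOW(<S>) includes $ since <S> is the start symbol.
FOLLOW(<S>): <S> appears on no right-hand side. Thus FOLLOW(<S>) = {$}.
For <S> -> s <H>: FIRST(s <H>) = {s}, so it goes in M[<S>, t] for t ∈ {s}.
For <S> -> epsilon: FIRST(epsilon) = {epsilon}, so it goes in M[<S>, t] for t ∈ {}; since epsilon ∈ FIRST, also for every t ∈ FOLLOW(<S>) = {$}.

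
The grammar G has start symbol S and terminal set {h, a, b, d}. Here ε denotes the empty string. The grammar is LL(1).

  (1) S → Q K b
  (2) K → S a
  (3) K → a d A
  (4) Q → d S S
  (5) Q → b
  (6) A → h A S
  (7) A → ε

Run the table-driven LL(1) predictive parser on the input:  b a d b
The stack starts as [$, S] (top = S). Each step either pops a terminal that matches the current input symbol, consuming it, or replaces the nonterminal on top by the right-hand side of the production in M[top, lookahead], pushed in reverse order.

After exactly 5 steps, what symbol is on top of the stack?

d

step 1: stack=$ S  input=b a d b $  — expand S → Q K b
step 2: stack=$ b K Q  input=b a d b $  — expand Q → b
step 3: stack=$ b K b  input=b a d b $  — match b
step 4: stack=$ b K  input=a d b $  — expand K → a d A
step 5: stack=$ b A d a  input=a d b $  — match a
Stack after step 5: $ b A d (top = d).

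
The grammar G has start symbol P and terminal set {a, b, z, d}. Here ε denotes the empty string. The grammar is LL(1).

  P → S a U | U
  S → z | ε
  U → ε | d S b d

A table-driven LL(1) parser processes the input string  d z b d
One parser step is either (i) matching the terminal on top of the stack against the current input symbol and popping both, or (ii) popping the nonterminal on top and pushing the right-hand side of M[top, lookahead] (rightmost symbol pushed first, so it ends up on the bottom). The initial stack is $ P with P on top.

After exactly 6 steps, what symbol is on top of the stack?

     Stack      Input      Action
  1  $ P        d z b d $  expand P → U
  2  $ U        d z b d $  expand U → d S b d
  3  $ d b S d  d z b d $  match d
  4  $ d b S    z b d $    expand S → z
  5  $ d b z    z b d $    match z
  6  $ d b      b d $      match b
Stack after step 6: $ d (top = d).

d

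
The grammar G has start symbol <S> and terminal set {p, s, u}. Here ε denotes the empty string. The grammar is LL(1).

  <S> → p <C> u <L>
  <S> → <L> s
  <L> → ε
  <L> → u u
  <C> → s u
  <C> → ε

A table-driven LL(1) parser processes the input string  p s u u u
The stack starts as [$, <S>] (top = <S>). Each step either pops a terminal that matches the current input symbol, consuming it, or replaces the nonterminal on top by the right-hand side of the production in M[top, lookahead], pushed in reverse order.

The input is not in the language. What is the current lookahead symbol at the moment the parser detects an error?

$

step 1: stack=$ <S>  input=p s u u u $  — expand <S> → p <C> u <L>
step 2: stack=$ <L> u <C> p  input=p s u u u $  — match p
step 3: stack=$ <L> u <C>  input=s u u u $  — expand <C> → s u
step 4: stack=$ <L> u u s  input=s u u u $  — match s
step 5: stack=$ <L> u u  input=u u u $  — match u
step 6: stack=$ <L> u  input=u u $  — match u
step 7: stack=$ <L>  input=u $  — expand <L> → u u
step 8: stack=$ u u  input=u $  — match u
step 9: stack=$ u  input=$  — error: top is terminal u but lookahead is $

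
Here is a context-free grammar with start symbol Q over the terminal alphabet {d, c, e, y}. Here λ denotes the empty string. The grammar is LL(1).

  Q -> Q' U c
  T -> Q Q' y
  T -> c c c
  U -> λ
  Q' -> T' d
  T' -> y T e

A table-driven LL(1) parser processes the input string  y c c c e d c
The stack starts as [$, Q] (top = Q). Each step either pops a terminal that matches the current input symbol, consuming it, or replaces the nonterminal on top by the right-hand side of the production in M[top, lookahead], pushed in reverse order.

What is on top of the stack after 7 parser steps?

c

     Stack            Input            Action
  1  $ Q              y c c c e d c $  expand Q -> Q' U c
  2  $ c U Q'         y c c c e d c $  expand Q' -> T' d
  3  $ c U d T'       y c c c e d c $  expand T' -> y T e
  4  $ c U d e T y    y c c c e d c $  match y
  5  $ c U d e T      c c c e d c $    expand T -> c c c
  6  $ c U d e c c c  c c c e d c $    match c
  7  $ c U d e c c    c c e d c $      match c
Stack after step 7: $ c U d e c (top = c).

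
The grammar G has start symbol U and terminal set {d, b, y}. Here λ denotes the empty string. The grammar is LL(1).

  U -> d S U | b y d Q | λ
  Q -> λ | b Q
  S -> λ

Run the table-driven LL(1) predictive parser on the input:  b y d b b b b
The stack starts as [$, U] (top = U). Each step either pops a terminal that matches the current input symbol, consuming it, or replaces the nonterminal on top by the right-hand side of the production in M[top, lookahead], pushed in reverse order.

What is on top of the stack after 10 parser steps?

Q

step 1: stack=$ U  input=b y d b b b b $  — expand U -> b y d Q
step 2: stack=$ Q d y b  input=b y d b b b b $  — match b
step 3: stack=$ Q d y  input=y d b b b b $  — match y
step 4: stack=$ Q d  input=d b b b b $  — match d
step 5: stack=$ Q  input=b b b b $  — expand Q -> b Q
step 6: stack=$ Q b  input=b b b b $  — match b
step 7: stack=$ Q  input=b b b $  — expand Q -> b Q
step 8: stack=$ Q b  input=b b b $  — match b
step 9: stack=$ Q  input=b b $  — expand Q -> b Q
step 10: stack=$ Q b  input=b b $  — match b
Stack after step 10: $ Q (top = Q).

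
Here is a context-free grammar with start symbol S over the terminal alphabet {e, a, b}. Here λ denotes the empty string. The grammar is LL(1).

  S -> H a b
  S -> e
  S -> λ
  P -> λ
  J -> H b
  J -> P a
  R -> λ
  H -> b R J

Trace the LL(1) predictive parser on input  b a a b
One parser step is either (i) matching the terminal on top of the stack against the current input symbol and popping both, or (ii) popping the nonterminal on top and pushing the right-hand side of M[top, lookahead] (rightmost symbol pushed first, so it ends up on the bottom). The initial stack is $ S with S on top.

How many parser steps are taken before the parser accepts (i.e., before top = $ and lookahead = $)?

     Stack        Input      Action
  1  $ S          b a a b $  expand S -> H a b
  2  $ b a H      b a a b $  expand H -> b R J
  3  $ b a J R b  b a a b $  match b
  4  $ b a J R    a a b $    expand R -> λ
  5  $ b a J      a a b $    expand J -> P a
  6  $ b a a P    a a b $    expand P -> λ
  7  $ b a a      a a b $    match a
  8  $ b a        a b $      match a
  9  $ b          b $        match b
Accept reached after 9 steps.

9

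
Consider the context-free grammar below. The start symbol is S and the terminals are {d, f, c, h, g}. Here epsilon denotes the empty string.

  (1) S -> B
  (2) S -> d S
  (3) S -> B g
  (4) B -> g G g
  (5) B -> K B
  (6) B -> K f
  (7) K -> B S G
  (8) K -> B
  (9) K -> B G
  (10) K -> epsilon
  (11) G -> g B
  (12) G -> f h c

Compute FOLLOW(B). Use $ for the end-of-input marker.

{$, d, f, g}

FIRST(G): from G->g B we get {g}; from G->f h c we get {f}. So FIRST(G) = {f, g}.
FIRST(S): from S->B we get {f, g}; from S->d S we get {d}; from S->B g we get {f, g}. So FIRST(S) = {d, f, g}.
FIRST(B): from B->g G g we get {g}; from B->K B we get {f, g}; from B->K f we get {f, g}. So FIRST(B) = {f, g}.
FIRST(K): from K->B S G we get {f, g}; from K->B we get {f, g}; from K->B G we get {f, g}; from K->epsilon we get {epsilon}. So FIRST(K) = {epsilon, f, g}.
FOLLOW(S) includes $ since S is the start symbol.
FOLLOW(S): in S->d S, the suffix after S is empty (adds nothing new); in K->B S G, S is followed by G with FIRST {f, g}. Thus FOLLOW(S) = {$, f, g}.
FOLLOW(K): in B->K B, K is followed by B with FIRST {f, g}; in B->K f, K is followed by f with FIRST {f}. Thus FOLLOW(K) = {f, g}.
FOLLOW(G): in B->g G g, G is followed by g with FIRST {g}; in K->B S G, the suffix after G is empty, so FOLLOW(G) ⊇ FOLLOW(K) = {f, g}; in K->B G, the suffix after G is empty, so FOLLOW(G) ⊇ FOLLOW(K) = {f, g}. Thus FOLLOW(G) = {f, g}.
FOLLOW(B): in S->B, the suffix after B is empty, so FOLLOW(B) ⊇ FOLLOW(S) = {$, f, g}; in S->B g, B is followed by g with FIRST {g}; in B->K B, the suffix after B is empty (adds nothing new); in K->B S G, B is followed by S G with FIRST {d, f, g}; in K->B, the suffix after B is empty, so FOLLOW(B) ⊇ FOLLOW(K) = {f, g}; in K->B G, B is followed by G with FIRST {f, g}; in G->g B, the suffix after B is empty, so FOLLOW(B) ⊇ FOLLOW(G) = {f, g}. Thus FOLLOW(B) = {$, d, f, g}.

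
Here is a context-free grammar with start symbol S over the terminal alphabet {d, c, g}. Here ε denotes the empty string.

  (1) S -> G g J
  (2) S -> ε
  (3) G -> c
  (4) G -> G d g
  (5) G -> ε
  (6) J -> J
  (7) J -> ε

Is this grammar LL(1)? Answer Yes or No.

FIRST(S) = {ε, c, d, g}
FIRST(G) = {ε, c, d}
FIRST(J) = {ε}
FOLLOW(S) = {$}
FOLLOW(G) = {d, g}
FOLLOW(J) = {$}
Cell M[G, c] receives both G -> c and G -> G d g — the grammar is not LL(1).

No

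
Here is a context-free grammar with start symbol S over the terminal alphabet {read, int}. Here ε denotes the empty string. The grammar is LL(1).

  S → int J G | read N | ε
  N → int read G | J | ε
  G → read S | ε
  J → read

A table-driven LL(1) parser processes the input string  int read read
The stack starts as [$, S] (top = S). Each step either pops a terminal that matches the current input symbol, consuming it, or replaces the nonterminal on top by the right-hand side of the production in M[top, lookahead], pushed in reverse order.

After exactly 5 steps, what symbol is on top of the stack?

read

     Stack      Input            Action
  1  $ S        int read read $  expand S → int J G
  2  $ G J int  int read read $  match int
  3  $ G J      read read $      expand J → read
  4  $ G read   read read $      match read
  5  $ G        read $           expand G → read S
Stack after step 5: $ S read (top = read).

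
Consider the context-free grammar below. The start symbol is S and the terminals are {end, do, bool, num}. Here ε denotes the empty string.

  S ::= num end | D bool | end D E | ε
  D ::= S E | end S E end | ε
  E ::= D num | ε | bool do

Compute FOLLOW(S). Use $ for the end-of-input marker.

FIRST(S) = {ε, bool, end, num}  (via D bool)
FIRST(D) = {ε, bool, end, num}  (via S E)
FIRST(E) = {ε, bool, end, num}  (via D num)
FOLLOW(S) includes $ since S is the start symbol.
FOLLOW(S): in D::=S E, S is followed by E with FIRST {ε, bool, end, num}; in D::=S E, the suffix after S is nullable, so FOLLOW(S) ⊇ FOLLOW(D) = {$, bool, end, num}; in D::=end S E end, S is followed by E end with FIRST {bool, end, num}. Thus FOLLOW(S) = {$, bool, end, num}.
FOLLOW(D): in S::=D bool, D is followed by bool with FIRST {bool}; in S::=end D E, D is followed by E with FIRST {ε, bool, end, num}; in S::=end D E, the suffix after D is nullable, so FOLLOW(D) ⊇ FOLLOW(S) = {$, bool, end, num}; in E::=D num, D is followed by num with FIRST {num}. Thus FOLLOW(D) = {$, bool, end, num}.
FOLLOW(E): in S::=end D E, the suffix after E is empty, so FOLLOW(E) ⊇ FOLLOW(S) = {$, bool, end, num}; in D::=S E, the suffix after E is empty, so FOLLOW(E) ⊇ FOLLOW(D) = {$, bool, end, num}; in D::=end S E end, E is followed by end with FIRST {end}. Thus FOLLOW(E) = {$, bool, end, num}.

{$, bool, end, num}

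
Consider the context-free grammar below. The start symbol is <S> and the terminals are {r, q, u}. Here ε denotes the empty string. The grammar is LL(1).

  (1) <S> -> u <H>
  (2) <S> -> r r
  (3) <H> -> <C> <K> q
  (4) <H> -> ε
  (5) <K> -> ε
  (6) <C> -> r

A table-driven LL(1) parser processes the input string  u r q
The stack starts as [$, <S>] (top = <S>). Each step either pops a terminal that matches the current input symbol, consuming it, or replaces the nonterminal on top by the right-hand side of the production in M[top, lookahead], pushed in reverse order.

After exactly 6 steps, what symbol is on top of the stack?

step 1: stack=$ <S>  input=u r q $  — expand <S> -> u <H>
step 2: stack=$ <H> u  input=u r q $  — match u
step 3: stack=$ <H>  input=r q $  — expand <H> -> <C> <K> q
step 4: stack=$ q <K> <C>  input=r q $  — expand <C> -> r
step 5: stack=$ q <K> r  input=r q $  — match r
step 6: stack=$ q <K>  input=q $  — expand <K> -> ε
Stack after step 6: $ q (top = q).

q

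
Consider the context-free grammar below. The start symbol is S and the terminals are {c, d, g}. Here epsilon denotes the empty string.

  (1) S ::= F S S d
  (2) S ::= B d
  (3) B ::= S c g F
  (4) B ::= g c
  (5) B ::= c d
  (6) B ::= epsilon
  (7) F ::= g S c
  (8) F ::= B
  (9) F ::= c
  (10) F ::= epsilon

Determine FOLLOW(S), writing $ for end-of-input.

{$, c, d, g}

FIRST(S) = {c, d, g}  (via F S S d, B d)
FIRST(B) = {epsilon, c, d, g}  (via S c g F)
FIRST(F) = {epsilon, c, d, g}  (via B)
FOLLOW(S) includes $ since S is the start symbol.
FOLLOW(S): in S::=F S S d (occurrence 1), S is followed by S d with FIRST {c, d, g}; in S::=F S S d (occurrence 2), S is followed by d with FIRST {d}; in B::=S c g F, S is followed by c g F with FIRST {c}; in F::=g S c, S is followed by c with FIRST {c}. Thus FOLLOW(S) = {$, c, d, g}.
FOLLOW(B): in S::=B d, B is followed by d with FIRST {d}; in F::=B, the suffix after B is empty, so FOLLOW(B) ⊇ FOLLOW(F) = {c, d, g}. Thus FOLLOW(B) = {c, d, g}.
FOLLOW(F): in S::=F S S d, F is followed by S S d with FIRST {c, d, g}; in B::=S c g F, the suffix after F is empty, so FOLLOW(F) ⊇ FOLLOW(B) = {c, d, g}. Thus FOLLOW(F) = {c, d, g}.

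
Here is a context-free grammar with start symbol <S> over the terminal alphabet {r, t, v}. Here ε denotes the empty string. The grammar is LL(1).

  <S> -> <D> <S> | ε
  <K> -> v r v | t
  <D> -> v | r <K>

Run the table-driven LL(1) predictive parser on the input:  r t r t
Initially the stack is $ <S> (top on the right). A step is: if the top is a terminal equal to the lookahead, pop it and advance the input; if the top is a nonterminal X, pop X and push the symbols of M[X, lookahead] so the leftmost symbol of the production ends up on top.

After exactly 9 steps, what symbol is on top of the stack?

     Stack        Input      Action
  1  $ <S>        r t r t $  expand <S> -> <D> <S>
  2  $ <S> <D>    r t r t $  expand <D> -> r <K>
  3  $ <S> <K> r  r t r t $  match r
  4  $ <S> <K>    t r t $    expand <K> -> t
  5  $ <S> t      t r t $    match t
  6  $ <S>        r t $      expand <S> -> <D> <S>
  7  $ <S> <D>    r t $      expand <D> -> r <K>
  8  $ <S> <K> r  r t $      match r
  9  $ <S> <K>    t $        expand <K> -> t
Stack after step 9: $ <S> t (top = t).

t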